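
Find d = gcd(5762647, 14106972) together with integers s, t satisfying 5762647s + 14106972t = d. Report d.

11

Euclidean algorithm:
14106972 = 2*5762647 + 2581678
5762647 = 2*2581678 + 599291
2581678 = 4*599291 + 184514
599291 = 3*184514 + 45749
184514 = 4*45749 + 1518
45749 = 30*1518 + 209
1518 = 7*209 + 55
209 = 3*55 + 44
55 = 1*44 + 11
44 = 4*11 + 0
gcd(5762647, 14106972) = 11.
Back-substituting:
11 = 55 − 44
11 = −209 + 4·55
11 = 4·1518 − 29·209
11 = −29·45749 + 874·1518
11 = 874·184514 − 3525·45749
11 = −3525·599291 + 11449·184514
11 = 11449·2581678 − 49321·599291
11 = −49321·5762647 + 110091·2581678
11 = 110091·14106972 − 269503·5762647
So 11 = (110091)·14106972 + (-269503)·5762647.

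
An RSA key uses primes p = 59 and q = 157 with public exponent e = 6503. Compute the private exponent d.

1127

φ(n) = (p−1)(q−1) = 58·156 = 9048.
Need d with 6503·d ≡ 1 (mod 9048). Apply the extended Euclidean algorithm:
9048 = 1*6503 + 2545
6503 = 2*2545 + 1413
2545 = 1*1413 + 1132
1413 = 1*1132 + 281
1132 = 4*281 + 8
281 = 35*8 + 1
8 = 8*1 + 0
Back-substitute:
1 = 281 − 35·8
1 = −35·1132 + 141·281
1 = 141·1413 − 176·1132
1 = −176·2545 + 317·1413
1 = 317·6503 − 810·2545
1 = −810·9048 + 1127·6503
So 6503·1127 ≡ 1 (mod 9048), hence d = 1127.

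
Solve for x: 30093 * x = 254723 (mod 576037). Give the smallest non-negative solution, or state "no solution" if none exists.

20586

First find gcd(30093, 576037):
576037 = 19·30093 + 4270
30093 = 7·4270 + 203
4270 = 21·203 + 7
203 = 29·7 + 0
gcd = 7 and 7 | 254723, so solutions exist. Divide through by 7: 4299x ≡ 36389 (mod 82291).
Now find 4299⁻¹ mod 82291:
82291 = 19*4299 + 610
4299 = 7*610 + 29
610 = 21*29 + 1
29 = 29*1 + 0
Back-substitute:
1 = 610 − 21·29
1 = −21·4299 + 148·610
1 = 148·82291 − 2833·4299
So 4299·(-2833) ≡ 1 (mod 82291), i.e. 4299⁻¹ ≡ 79458.
Then x ≡ 79458·36389 ≡ 20586 (mod 82291); the smallest non-negative solution is x = 20586.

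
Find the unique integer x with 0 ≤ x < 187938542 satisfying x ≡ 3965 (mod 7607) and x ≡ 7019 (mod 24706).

55002575

Write x = 3965 + 7607·k. Then 7607·k ≡ 7019 − 3965 ≡ 3054 (mod 24706).
Need 7607⁻¹ mod 24706. Extended Euclid on (24706, 7607):
24706 = 3*7607 + 1885
7607 = 4*1885 + 67
1885 = 28*67 + 9
67 = 7*9 + 4
9 = 2*4 + 1
4 = 4*1 + 0
Back-substitute:
1 = 9 − 2·4
1 = −2·67 + 15·9
1 = 15·1885 − 422·67
1 = −422·7607 + 1703·1885
1 = 1703·24706 − 5531·7607
7607⁻¹ ≡ 19175 (mod 24706), so k ≡ 19175·3054 ≡ 7230 (mod 24706).
x = 3965 + 7607·7230 = 55002575.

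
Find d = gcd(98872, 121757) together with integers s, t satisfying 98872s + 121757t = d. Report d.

Apply Euclid's algorithm to 121757 and 98872:
121757 = 1×98872 + 22885
98872 = 4×22885 + 7332
22885 = 3×7332 + 889
7332 = 8×889 + 220
889 = 4×220 + 9
220 = 24×9 + 4
9 = 2×4 + 1
4 = 4×1 + 0
gcd(98872, 121757) = 1.
Working backward:
1 = 9 − 2·4
1 = −2·220 + 49·9
1 = 49·889 − 198·220
1 = −198·7332 + 1633·889
1 = 1633·22885 − 5097·7332
1 = −5097·98872 + 22021·22885
1 = 22021·121757 − 27118·98872
So 1 = (22021)·121757 + (-27118)·98872.

1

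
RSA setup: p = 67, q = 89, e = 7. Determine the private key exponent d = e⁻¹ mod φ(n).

3319

φ(n) = (p−1)(q−1) = 66·88 = 5808.
Need d with 7·d ≡ 1 (mod 5808). Apply the extended Euclidean algorithm:
5808 = 829×7 + 5
7 = 1×5 + 2
5 = 2×2 + 1
2 = 2×1 + 0
Back-substitute:
1 = 5 − 2·2
1 = −2·7 + 3·5
1 = 3·5808 − 2489·7
So 7·(-2489) ≡ 1 (mod 5808), hence d ≡ -2489 ≡ 3319 (mod 5808).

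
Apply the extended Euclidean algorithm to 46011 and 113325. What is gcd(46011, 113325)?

3

Euclidean algorithm:
113325 = 2·46011 + 21303
46011 = 2·21303 + 3405
21303 = 6·3405 + 873
3405 = 3·873 + 786
873 = 1·786 + 87
786 = 9·87 + 3
87 = 29·3 + 0
gcd(46011, 113325) = 3.
Back-substituting:
3 = 786 − 9·87
3 = −9·873 + 10·786
3 = 10·3405 − 39·873
3 = −39·21303 + 244·3405
3 = 244·46011 − 527·21303
3 = −527·113325 + 1298·46011
So 3 = (-527)·113325 + (1298)·46011.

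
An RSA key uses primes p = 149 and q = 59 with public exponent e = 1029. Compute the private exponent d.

317

φ(n) = (p−1)(q−1) = 148·58 = 8584.
Need d with 1029·d ≡ 1 (mod 8584). Apply the extended Euclidean algorithm:
8584 = 8·1029 + 352
1029 = 2·352 + 325
352 = 1·325 + 27
325 = 12·27 + 1
27 = 27·1 + 0
Back-substitute:
1 = 325 − 12·27
1 = −12·352 + 13·325
1 = 13·1029 − 38·352
1 = −38·8584 + 317·1029
So 1029·317 ≡ 1 (mod 8584), hence d = 317.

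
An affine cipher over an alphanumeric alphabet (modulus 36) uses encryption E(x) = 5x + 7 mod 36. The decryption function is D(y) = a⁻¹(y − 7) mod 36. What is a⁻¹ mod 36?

Extended Euclidean algorithm:
36 = 7*5 + 1
5 = 5*1 + 0
The gcd is 1. Working backward:
1 = 36 − 7·5
Hence 5⁻¹ ≡ -7 ≡ 29 (mod 36).

29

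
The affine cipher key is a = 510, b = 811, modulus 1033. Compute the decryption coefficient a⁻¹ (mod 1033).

Apply the Euclidean algorithm to 1033 and 510:
1033 = 2·510 + 13
510 = 39·13 + 3
13 = 4·3 + 1
3 = 3·1 + 0
gcd = 1, so the inverse exists. Back-substitute:
1 = 13 − 4·3
1 = −4·510 + 157·13
1 = 157·1033 − 318·510
So 510·(-318) ≡ 1 (mod 1033), and -318 ≡ 715 (mod 1033).

715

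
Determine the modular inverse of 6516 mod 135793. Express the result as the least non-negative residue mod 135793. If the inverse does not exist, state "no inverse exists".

Apply the Euclidean algorithm to 135793 and 6516:
135793 = 20·6516 + 5473
6516 = 1·5473 + 1043
5473 = 5·1043 + 258
1043 = 4·258 + 11
258 = 23·11 + 5
11 = 2·5 + 1
5 = 5·1 + 0
The gcd is 1. Working backward:
1 = 11 − 2·5
1 = −2·258 + 47·11
1 = 47·1043 − 190·258
1 = −190·5473 + 997·1043
1 = 997·6516 − 1187·5473
1 = −1187·135793 + 24737·6516
So 6516·24737 ≡ 1 (mod 135793).

24737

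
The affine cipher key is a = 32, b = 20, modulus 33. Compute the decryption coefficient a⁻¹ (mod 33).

Extended Euclidean algorithm:
33 = 1×32 + 1
32 = 32×1 + 0
The gcd is 1. Working backward:
1 = 33 − 32
Thus 32·(-1) ≡ 1 (mod 33); reducing, -1 mod 33 = 32.

32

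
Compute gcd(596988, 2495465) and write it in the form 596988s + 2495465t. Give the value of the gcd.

7

Euclidean algorithm:
2495465 = 4×596988 + 107513
596988 = 5×107513 + 59423
107513 = 1×59423 + 48090
59423 = 1×48090 + 11333
48090 = 4×11333 + 2758
11333 = 4×2758 + 301
2758 = 9×301 + 49
301 = 6×49 + 7
49 = 7×7 + 0
gcd(596988, 2495465) = 7.
Working backward:
7 = 301 − 6·49
7 = −6·2758 + 55·301
7 = 55·11333 − 226·2758
7 = −226·48090 + 959·11333
7 = 959·59423 − 1185·48090
7 = −1185·107513 + 2144·59423
7 = 2144·596988 − 11905·107513
7 = −11905·2495465 + 49764·596988
So 7 = (-11905)·2495465 + (49764)·596988.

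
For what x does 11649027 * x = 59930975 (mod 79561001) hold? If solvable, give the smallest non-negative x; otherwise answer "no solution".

First find gcd(11649027, 79561001):
79561001 = 6·11649027 + 9666839
11649027 = 1·9666839 + 1982188
9666839 = 4·1982188 + 1738087
1982188 = 1·1738087 + 244101
1738087 = 7·244101 + 29380
244101 = 8·29380 + 9061
29380 = 3·9061 + 2197
9061 = 4·2197 + 273
2197 = 8·273 + 13
273 = 21·13 + 0
gcd = 13 and 13 | 59930975, so solutions exist. Divide through by 13: 896079x ≡ 4610075 (mod 6120077).
Now find 896079⁻¹ mod 6120077:
6120077 = 6×896079 + 743603
896079 = 1×743603 + 152476
743603 = 4×152476 + 133699
152476 = 1×133699 + 18777
133699 = 7×18777 + 2260
18777 = 8×2260 + 697
2260 = 3×697 + 169
697 = 4×169 + 21
169 = 8×21 + 1
21 = 21×1 + 0
Back-substitute:
1 = 169 − 8·21
1 = −8·697 + 33·169
1 = 33·2260 − 107·697
1 = −107·18777 + 889·2260
1 = 889·133699 − 6330·18777
1 = −6330·152476 + 7219·133699
1 = 7219·743603 − 35206·152476
1 = −35206·896079 + 42425·743603
1 = 42425·6120077 − 289756·896079
So 896079·(-289756) ≡ 1 (mod 6120077), i.e. 896079⁻¹ ≡ 5830321.
Then x ≡ 5830321·4610075 ≡ 1714705 (mod 6120077); the smallest non-negative solution is x = 1714705.

1714705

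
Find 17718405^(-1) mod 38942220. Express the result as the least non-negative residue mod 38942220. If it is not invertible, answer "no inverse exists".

no inverse exists

Compute gcd(17718405, 38942220):
38942220 = 2*17718405 + 3505410
17718405 = 5*3505410 + 191355
3505410 = 18*191355 + 61020
191355 = 3*61020 + 8295
61020 = 7*8295 + 2955
8295 = 2*2955 + 2385
2955 = 1*2385 + 570
2385 = 4*570 + 105
570 = 5*105 + 45
105 = 2*45 + 15
45 = 3*15 + 0
gcd(17718405, 38942220) = 15 ≠ 1, so 17718405 has no multiplicative inverse modulo 38942220.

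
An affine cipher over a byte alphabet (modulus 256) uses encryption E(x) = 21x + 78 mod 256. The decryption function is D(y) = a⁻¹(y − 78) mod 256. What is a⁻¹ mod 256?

gcd(256, 21) by repeated division:
256 = 12*21 + 4
21 = 5*4 + 1
4 = 4*1 + 0
gcd = 1, so the inverse exists. Back-substitute:
1 = 21 − 5·4
1 = −5·256 + 61·21
So 21·61 ≡ 1 (mod 256).

61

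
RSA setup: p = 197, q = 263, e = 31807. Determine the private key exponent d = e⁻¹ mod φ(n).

φ(n) = (p−1)(q−1) = 196·262 = 51352.
Need d with 31807·d ≡ 1 (mod 51352). Apply the extended Euclidean algorithm:
51352 = 1×31807 + 19545
31807 = 1×19545 + 12262
19545 = 1×12262 + 7283
12262 = 1×7283 + 4979
7283 = 1×4979 + 2304
4979 = 2×2304 + 371
2304 = 6×371 + 78
371 = 4×78 + 59
78 = 1×59 + 19
59 = 3×19 + 2
19 = 9×2 + 1
2 = 2×1 + 0
Back-substitute:
1 = 19 − 9·2
1 = −9·59 + 28·19
1 = 28·78 − 37·59
1 = −37·371 + 176·78
1 = 176·2304 − 1093·371
1 = −1093·4979 + 2362·2304
1 = 2362·7283 − 3455·4979
1 = −3455·12262 + 5817·7283
1 = 5817·19545 − 9272·12262
1 = −9272·31807 + 15089·19545
1 = 15089·51352 − 24361·31807
So 31807·(-24361) ≡ 1 (mod 51352), hence d ≡ -24361 ≡ 26991 (mod 51352).

26991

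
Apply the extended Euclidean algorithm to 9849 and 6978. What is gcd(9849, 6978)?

Repeated division:
9849 = 1·6978 + 2871
6978 = 2·2871 + 1236
2871 = 2·1236 + 399
1236 = 3·399 + 39
399 = 10·39 + 9
39 = 4·9 + 3
9 = 3·3 + 0
gcd(9849, 6978) = 3.
Express as a combination:
3 = 39 − 4·9
3 = −4·399 + 41·39
3 = 41·1236 − 127·399
3 = −127·2871 + 295·1236
3 = 295·6978 − 717·2871
3 = −717·9849 + 1012·6978
So 3 = (-717)·9849 + (1012)·6978.

3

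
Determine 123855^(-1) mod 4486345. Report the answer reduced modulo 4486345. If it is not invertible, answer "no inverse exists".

no inverse exists

Compute gcd(123855, 4486345):
4486345 = 36×123855 + 27565
123855 = 4×27565 + 13595
27565 = 2×13595 + 375
13595 = 36×375 + 95
375 = 3×95 + 90
95 = 1×90 + 5
90 = 18×5 + 0
Since gcd = 5 > 1, 123855 is not a unit mod 4486345.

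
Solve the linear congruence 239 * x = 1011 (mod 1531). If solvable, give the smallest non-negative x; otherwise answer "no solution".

190

First find gcd(239, 1531):
1531 = 6×239 + 97
239 = 2×97 + 45
97 = 2×45 + 7
45 = 6×7 + 3
7 = 2×3 + 1
3 = 3×1 + 0
gcd = 1, so a unique solution mod 1531 exists.
Back-substitute for the Bézout coefficients:
1 = 7 − 2·3
1 = −2·45 + 13·7
1 = 13·97 − 28·45
1 = −28·239 + 69·97
1 = 69·1531 − 442·239
So 239·(-442) ≡ 1 (mod 1531), giving 239⁻¹ ≡ 1089.
x ≡ 239⁻¹·1011 ≡ 1089·1011 ≡ 190 (mod 1531).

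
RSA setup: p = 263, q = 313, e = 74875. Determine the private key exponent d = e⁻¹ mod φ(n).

47923

φ(n) = (p−1)(q−1) = 262·312 = 81744.
Need d with 74875·d ≡ 1 (mod 81744). Apply the extended Euclidean algorithm:
81744 = 1*74875 + 6869
74875 = 10*6869 + 6185
6869 = 1*6185 + 684
6185 = 9*684 + 29
684 = 23*29 + 17
29 = 1*17 + 12
17 = 1*12 + 5
12 = 2*5 + 2
5 = 2*2 + 1
2 = 2*1 + 0
Back-substitute:
1 = 5 − 2·2
1 = −2·12 + 5·5
1 = 5·17 − 7·12
1 = −7·29 + 12·17
1 = 12·684 − 283·29
1 = −283·6185 + 2559·684
1 = 2559·6869 − 2842·6185
1 = −2842·74875 + 30979·6869
1 = 30979·81744 − 33821·74875
So 74875·(-33821) ≡ 1 (mod 81744), hence d ≡ -33821 ≡ 47923 (mod 81744).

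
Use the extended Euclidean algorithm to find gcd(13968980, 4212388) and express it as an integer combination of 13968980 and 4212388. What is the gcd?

4

Apply Euclid's algorithm to 13968980 and 4212388:
13968980 = 3*4212388 + 1331816
4212388 = 3*1331816 + 216940
1331816 = 6*216940 + 30176
216940 = 7*30176 + 5708
30176 = 5*5708 + 1636
5708 = 3*1636 + 800
1636 = 2*800 + 36
800 = 22*36 + 8
36 = 4*8 + 4
8 = 2*4 + 0
gcd(13968980, 4212388) = 4.
Back-substituting:
4 = 36 − 4·8
4 = −4·800 + 89·36
4 = 89·1636 − 182·800
4 = −182·5708 + 635·1636
4 = 635·30176 − 3357·5708
4 = −3357·216940 + 24134·30176
4 = 24134·1331816 − 148161·216940
4 = −148161·4212388 + 468617·1331816
4 = 468617·13968980 − 1554012·4212388
So 4 = (468617)·13968980 + (-1554012)·4212388.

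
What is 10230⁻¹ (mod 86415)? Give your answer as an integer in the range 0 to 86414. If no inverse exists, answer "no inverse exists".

Euclidean algorithm on 86415, 10230:
86415 = 8·10230 + 4575
10230 = 2·4575 + 1080
4575 = 4·1080 + 255
1080 = 4·255 + 60
255 = 4·60 + 15
60 = 4·15 + 0
gcd(10230, 86415) = 15 ≠ 1, so 10230 has no multiplicative inverse modulo 86415.

no inverse exists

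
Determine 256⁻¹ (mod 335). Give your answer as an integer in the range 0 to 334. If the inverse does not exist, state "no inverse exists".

106

Apply the Euclidean algorithm to 335 and 256:
335 = 1*256 + 79
256 = 3*79 + 19
79 = 4*19 + 3
19 = 6*3 + 1
3 = 3*1 + 0
gcd = 1, so the inverse exists. Back-substitute:
1 = 19 − 6·3
1 = −6·79 + 25·19
1 = 25·256 − 81·79
1 = −81·335 + 106·256
So 256·106 ≡ 1 (mod 335).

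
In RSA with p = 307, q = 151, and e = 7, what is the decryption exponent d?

39343

φ(n) = (p−1)(q−1) = 306·150 = 45900.
Need d with 7·d ≡ 1 (mod 45900). Apply the extended Euclidean algorithm:
45900 = 6557·7 + 1
7 = 7·1 + 0
Back-substitute:
1 = 45900 − 6557·7
So 7·(-6557) ≡ 1 (mod 45900), hence d ≡ -6557 ≡ 39343 (mod 45900).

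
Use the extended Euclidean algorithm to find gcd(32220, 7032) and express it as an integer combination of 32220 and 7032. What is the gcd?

12

Euclidean algorithm:
32220 = 4·7032 + 4092
7032 = 1·4092 + 2940
4092 = 1·2940 + 1152
2940 = 2·1152 + 636
1152 = 1·636 + 516
636 = 1·516 + 120
516 = 4·120 + 36
120 = 3·36 + 12
36 = 3·12 + 0
gcd(32220, 7032) = 12.
Working backward:
12 = 120 − 3·36
12 = −3·516 + 13·120
12 = 13·636 − 16·516
12 = −16·1152 + 29·636
12 = 29·2940 − 74·1152
12 = −74·4092 + 103·2940
12 = 103·7032 − 177·4092
12 = −177·32220 + 811·7032
So 12 = (-177)·32220 + (811)·7032.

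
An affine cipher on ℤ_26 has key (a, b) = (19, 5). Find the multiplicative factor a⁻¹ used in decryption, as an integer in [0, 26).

11

Extended Euclidean algorithm:
26 = 1·19 + 7
19 = 2·7 + 5
7 = 1·5 + 2
5 = 2·2 + 1
2 = 2·1 + 0
Since gcd(19, 26) = 1, back-substitute to write 1 as a combination:
1 = 5 − 2·2
1 = −2·7 + 3·5
1 = 3·19 − 8·7
1 = −8·26 + 11·19
So 19·11 ≡ 1 (mod 26).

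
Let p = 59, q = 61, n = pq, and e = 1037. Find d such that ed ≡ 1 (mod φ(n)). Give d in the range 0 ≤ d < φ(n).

2933

φ(n) = (p−1)(q−1) = 58·60 = 3480.
Need d with 1037·d ≡ 1 (mod 3480). Apply the extended Euclidean algorithm:
3480 = 3×1037 + 369
1037 = 2×369 + 299
369 = 1×299 + 70
299 = 4×70 + 19
70 = 3×19 + 13
19 = 1×13 + 6
13 = 2×6 + 1
6 = 6×1 + 0
Back-substitute:
1 = 13 − 2·6
1 = −2·19 + 3·13
1 = 3·70 − 11·19
1 = −11·299 + 47·70
1 = 47·369 − 58·299
1 = −58·1037 + 163·369
1 = 163·3480 − 547·1037
So 1037·(-547) ≡ 1 (mod 3480), hence d ≡ -547 ≡ 2933 (mod 3480).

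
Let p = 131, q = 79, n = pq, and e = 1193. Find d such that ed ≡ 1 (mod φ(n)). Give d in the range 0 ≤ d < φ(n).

φ(n) = (p−1)(q−1) = 130·78 = 10140.
Need d with 1193·d ≡ 1 (mod 10140). Apply the extended Euclidean algorithm:
10140 = 8*1193 + 596
1193 = 2*596 + 1
596 = 596*1 + 0
Back-substitute:
1 = 1193 − 2·596
1 = −2·10140 + 17·1193
So 1193·17 ≡ 1 (mod 10140), hence d = 17.

17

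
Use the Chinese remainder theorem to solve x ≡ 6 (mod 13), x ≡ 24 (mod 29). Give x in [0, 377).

Write x = 6 + 13·k. Then 13·k ≡ 24 − 6 ≡ 18 (mod 29).
Need 13⁻¹ mod 29. Extended Euclid on (29, 13):
29 = 2·13 + 3
13 = 4·3 + 1
3 = 3·1 + 0
Back-substitute:
1 = 13 − 4·3
1 = −4·29 + 9·13
13⁻¹ ≡ 9 (mod 29), so k ≡ 9·18 ≡ 17 (mod 29).
x = 6 + 13·17 = 227.

227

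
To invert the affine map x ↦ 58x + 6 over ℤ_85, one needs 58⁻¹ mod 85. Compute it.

Run Euclid on (85, 58):
85 = 1*58 + 27
58 = 2*27 + 4
27 = 6*4 + 3
4 = 1*3 + 1
3 = 3*1 + 0
Since gcd(58, 85) = 1, back-substitute to write 1 as a combination:
1 = 4 − 3
1 = −27 + 7·4
1 = 7·58 − 15·27
1 = −15·85 + 22·58
So 58·22 ≡ 1 (mod 85).

22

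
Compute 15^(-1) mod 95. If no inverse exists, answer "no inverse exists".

Euclidean algorithm on 95, 15:
95 = 6*15 + 5
15 = 3*5 + 0
gcd(15, 95) = 5 ≠ 1, so 15 has no multiplicative inverse modulo 95.

no inverse exists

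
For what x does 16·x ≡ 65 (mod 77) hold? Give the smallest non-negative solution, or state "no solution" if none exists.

First find gcd(16, 77):
77 = 4*16 + 13
16 = 1*13 + 3
13 = 4*3 + 1
3 = 3*1 + 0
gcd = 1, so a unique solution mod 77 exists.
Back-substitute for the Bézout coefficients:
1 = 13 − 4·3
1 = −4·16 + 5·13
1 = 5·77 − 24·16
So 16·(-24) ≡ 1 (mod 77), giving 16⁻¹ ≡ 53.
x ≡ 16⁻¹·65 ≡ 53·65 ≡ 57 (mod 77).

57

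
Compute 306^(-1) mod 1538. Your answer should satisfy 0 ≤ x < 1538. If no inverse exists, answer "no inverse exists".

no inverse exists

Euclidean algorithm on 1538, 306:
1538 = 5×306 + 8
306 = 38×8 + 2
8 = 4×2 + 0
gcd(306, 1538) = 2 ≠ 1, so 306 has no multiplicative inverse modulo 1538.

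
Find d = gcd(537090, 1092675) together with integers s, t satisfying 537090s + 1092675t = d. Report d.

15

Apply Euclid's algorithm to 1092675 and 537090:
1092675 = 2·537090 + 18495
537090 = 29·18495 + 735
18495 = 25·735 + 120
735 = 6·120 + 15
120 = 8·15 + 0
gcd(537090, 1092675) = 15.
Back-substituting:
15 = 735 − 6·120
15 = −6·18495 + 151·735
15 = 151·537090 − 4385·18495
15 = −4385·1092675 + 8921·537090
So 15 = (-4385)·1092675 + (8921)·537090.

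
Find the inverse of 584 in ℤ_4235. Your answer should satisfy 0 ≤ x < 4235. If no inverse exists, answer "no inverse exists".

Extended Euclidean algorithm:
4235 = 7*584 + 147
584 = 3*147 + 143
147 = 1*143 + 4
143 = 35*4 + 3
4 = 1*3 + 1
3 = 3*1 + 0
Since gcd(584, 4235) = 1, back-substitute to write 1 as a combination:
1 = 4 − 3
1 = −143 + 36·4
1 = 36·147 − 37·143
1 = −37·584 + 147·147
1 = 147·4235 − 1066·584
Hence 584⁻¹ ≡ -1066 ≡ 3169 (mod 4235).

3169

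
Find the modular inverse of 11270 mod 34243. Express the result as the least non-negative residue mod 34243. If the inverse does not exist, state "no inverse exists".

gcd(34243, 11270) by repeated division:
34243 = 3×11270 + 433
11270 = 26×433 + 12
433 = 36×12 + 1
12 = 12×1 + 0
Since gcd(11270, 34243) = 1, back-substitute to write 1 as a combination:
1 = 433 − 36·12
1 = −36·11270 + 937·433
1 = 937·34243 − 2847·11270
Hence 11270⁻¹ ≡ -2847 ≡ 31396 (mod 34243).

31396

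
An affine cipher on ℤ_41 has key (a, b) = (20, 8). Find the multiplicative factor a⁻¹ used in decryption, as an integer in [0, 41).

39

Apply the Euclidean algorithm to 41 and 20:
41 = 2×20 + 1
20 = 20×1 + 0
The gcd is 1. Working backward:
1 = 41 − 2·20
So 20·(-2) ≡ 1 (mod 41), and -2 ≡ 39 (mod 41).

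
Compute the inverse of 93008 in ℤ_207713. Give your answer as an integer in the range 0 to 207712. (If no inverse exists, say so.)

Run Euclid on (207713, 93008):
207713 = 2*93008 + 21697
93008 = 4*21697 + 6220
21697 = 3*6220 + 3037
6220 = 2*3037 + 146
3037 = 20*146 + 117
146 = 1*117 + 29
117 = 4*29 + 1
29 = 29*1 + 0
Since gcd(93008, 207713) = 1, back-substitute to write 1 as a combination:
1 = 117 − 4·29
1 = −4·146 + 5·117
1 = 5·3037 − 104·146
1 = −104·6220 + 213·3037
1 = 213·21697 − 743·6220
1 = −743·93008 + 3185·21697
1 = 3185·207713 − 7113·93008
Thus 93008·(-7113) ≡ 1 (mod 207713); reducing, -7113 mod 207713 = 200600.

200600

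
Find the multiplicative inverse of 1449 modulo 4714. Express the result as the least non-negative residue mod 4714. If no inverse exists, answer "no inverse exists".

3969

Run Euclid on (4714, 1449):
4714 = 3·1449 + 367
1449 = 3·367 + 348
367 = 1·348 + 19
348 = 18·19 + 6
19 = 3·6 + 1
6 = 6·1 + 0
Since gcd(1449, 4714) = 1, back-substitute to write 1 as a combination:
1 = 19 − 3·6
1 = −3·348 + 55·19
1 = 55·367 − 58·348
1 = −58·1449 + 229·367
1 = 229·4714 − 745·1449
Hence 1449⁻¹ ≡ -745 ≡ 3969 (mod 4714).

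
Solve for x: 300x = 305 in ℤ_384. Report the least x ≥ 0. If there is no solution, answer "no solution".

no solution

gcd(300, 384):
384 = 1*300 + 84
300 = 3*84 + 48
84 = 1*48 + 36
48 = 1*36 + 12
36 = 3*12 + 0
gcd = 12, but 12 ∤ 305, so the congruence has no solution.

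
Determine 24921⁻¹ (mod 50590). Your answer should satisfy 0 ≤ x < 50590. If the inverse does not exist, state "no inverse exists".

Run Euclid on (50590, 24921):
50590 = 2·24921 + 748
24921 = 33·748 + 237
748 = 3·237 + 37
237 = 6·37 + 15
37 = 2·15 + 7
15 = 2·7 + 1
7 = 7·1 + 0
Since gcd(24921, 50590) = 1, back-substitute to write 1 as a combination:
1 = 15 − 2·7
1 = −2·37 + 5·15
1 = 5·237 − 32·37
1 = −32·748 + 101·237
1 = 101·24921 − 3365·748
1 = −3365·50590 + 6831·24921
So 24921·6831 ≡ 1 (mod 50590).

6831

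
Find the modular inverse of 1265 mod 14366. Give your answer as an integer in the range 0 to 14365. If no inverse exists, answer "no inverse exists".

Euclidean algorithm on 14366, 1265:
14366 = 11*1265 + 451
1265 = 2*451 + 363
451 = 1*363 + 88
363 = 4*88 + 11
88 = 8*11 + 0
Since gcd = 11 > 1, 1265 is not a unit mod 14366.

no inverse exists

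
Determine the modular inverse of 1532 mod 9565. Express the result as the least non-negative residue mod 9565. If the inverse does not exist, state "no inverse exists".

718

Extended Euclidean algorithm:
9565 = 6×1532 + 373
1532 = 4×373 + 40
373 = 9×40 + 13
40 = 3×13 + 1
13 = 13×1 + 0
gcd = 1, so the inverse exists. Back-substitute:
1 = 40 − 3·13
1 = −3·373 + 28·40
1 = 28·1532 − 115·373
1 = −115·9565 + 718·1532
So 1532·718 ≡ 1 (mod 9565).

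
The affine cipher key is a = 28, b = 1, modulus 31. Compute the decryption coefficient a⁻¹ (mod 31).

gcd(31, 28) by repeated division:
31 = 1·28 + 3
28 = 9·3 + 1
3 = 3·1 + 0
Since gcd(28, 31) = 1, back-substitute to write 1 as a combination:
1 = 28 − 9·3
1 = −9·31 + 10·28
So 28·10 ≡ 1 (mod 31).

10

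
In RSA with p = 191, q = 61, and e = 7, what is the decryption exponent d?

8143

φ(n) = (p−1)(q−1) = 190·60 = 11400.
Need d with 7·d ≡ 1 (mod 11400). Apply the extended Euclidean algorithm:
11400 = 1628·7 + 4
7 = 1·4 + 3
4 = 1·3 + 1
3 = 3·1 + 0
Back-substitute:
1 = 4 − 3
1 = −7 + 2·4
1 = 2·11400 − 3257·7
So 7·(-3257) ≡ 1 (mod 11400), hence d ≡ -3257 ≡ 8143 (mod 11400).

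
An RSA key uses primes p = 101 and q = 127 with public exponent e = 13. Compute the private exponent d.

φ(n) = (p−1)(q−1) = 100·126 = 12600.
Need d with 13·d ≡ 1 (mod 12600). Apply the extended Euclidean algorithm:
12600 = 969×13 + 3
13 = 4×3 + 1
3 = 3×1 + 0
Back-substitute:
1 = 13 − 4·3
1 = −4·12600 + 3877·13
So 13·3877 ≡ 1 (mod 12600), hence d = 3877.

3877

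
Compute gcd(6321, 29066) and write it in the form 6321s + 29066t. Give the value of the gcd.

Euclidean algorithm:
29066 = 4×6321 + 3782
6321 = 1×3782 + 2539
3782 = 1×2539 + 1243
2539 = 2×1243 + 53
1243 = 23×53 + 24
53 = 2×24 + 5
24 = 4×5 + 4
5 = 1×4 + 1
4 = 4×1 + 0
gcd(6321, 29066) = 1.
Express as a combination:
1 = 5 − 4
1 = −24 + 5·5
1 = 5·53 − 11·24
1 = −11·1243 + 258·53
1 = 258·2539 − 527·1243
1 = −527·3782 + 785·2539
1 = 785·6321 − 1312·3782
1 = −1312·29066 + 6033·6321
So 1 = (-1312)·29066 + (6033)·6321.

1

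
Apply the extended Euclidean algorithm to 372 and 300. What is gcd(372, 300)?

Repeated division:
372 = 1*300 + 72
300 = 4*72 + 12
72 = 6*12 + 0
gcd(372, 300) = 12.
Back-substituting:
12 = 300 − 4·72
12 = −4·372 + 5·300
So 12 = (-4)·372 + (5)·300.

12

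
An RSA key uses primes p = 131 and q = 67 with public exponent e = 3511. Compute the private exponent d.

φ(n) = (p−1)(q−1) = 130·66 = 8580.
Need d with 3511·d ≡ 1 (mod 8580). Apply the extended Euclidean algorithm:
8580 = 2*3511 + 1558
3511 = 2*1558 + 395
1558 = 3*395 + 373
395 = 1*373 + 22
373 = 16*22 + 21
22 = 1*21 + 1
21 = 21*1 + 0
Back-substitute:
1 = 22 − 21
1 = −373 + 17·22
1 = 17·395 − 18·373
1 = −18·1558 + 71·395
1 = 71·3511 − 160·1558
1 = −160·8580 + 391·3511
So 3511·391 ≡ 1 (mod 8580), hence d = 391.

391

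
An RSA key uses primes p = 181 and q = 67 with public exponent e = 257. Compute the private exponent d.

φ(n) = (p−1)(q−1) = 180·66 = 11880.
Need d with 257·d ≡ 1 (mod 11880). Apply the extended Euclidean algorithm:
11880 = 46·257 + 58
257 = 4·58 + 25
58 = 2·25 + 8
25 = 3·8 + 1
8 = 8·1 + 0
Back-substitute:
1 = 25 − 3·8
1 = −3·58 + 7·25
1 = 7·257 − 31·58
1 = −31·11880 + 1433·257
So 257·1433 ≡ 1 (mod 11880), hence d = 1433.

1433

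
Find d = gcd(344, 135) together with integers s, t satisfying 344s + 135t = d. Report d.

Apply Euclid's algorithm to 344 and 135:
344 = 2×135 + 74
135 = 1×74 + 61
74 = 1×61 + 13
61 = 4×13 + 9
13 = 1×9 + 4
9 = 2×4 + 1
4 = 4×1 + 0
gcd(344, 135) = 1.
Back-substituting:
1 = 9 − 2·4
1 = −2·13 + 3·9
1 = 3·61 − 14·13
1 = −14·74 + 17·61
1 = 17·135 − 31·74
1 = −31·344 + 79·135
So 1 = (-31)·344 + (79)·135.

1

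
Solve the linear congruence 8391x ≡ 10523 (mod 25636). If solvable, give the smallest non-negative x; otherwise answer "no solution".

First find gcd(8391, 25636):
25636 = 3×8391 + 463
8391 = 18×463 + 57
463 = 8×57 + 7
57 = 8×7 + 1
7 = 7×1 + 0
gcd = 1, so a unique solution mod 25636 exists.
Back-substitute for the Bézout coefficients:
1 = 57 − 8·7
1 = −8·463 + 65·57
1 = 65·8391 − 1178·463
1 = −1178·25636 + 3599·8391
So 8391·(3599) ≡ 1 (mod 25636), giving 8391⁻¹ ≡ 3599.
x ≡ 8391⁻¹·10523 ≡ 3599·10523 ≡ 7905 (mod 25636).

7905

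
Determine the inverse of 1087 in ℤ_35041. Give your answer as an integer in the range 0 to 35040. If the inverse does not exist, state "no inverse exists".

Apply the Euclidean algorithm to 35041 and 1087:
35041 = 32·1087 + 257
1087 = 4·257 + 59
257 = 4·59 + 21
59 = 2·21 + 17
21 = 1·17 + 4
17 = 4·4 + 1
4 = 4·1 + 0
The gcd is 1. Working backward:
1 = 17 − 4·4
1 = −4·21 + 5·17
1 = 5·59 − 14·21
1 = −14·257 + 61·59
1 = 61·1087 − 258·257
1 = −258·35041 + 8317·1087
So 1087·8317 ≡ 1 (mod 35041).

8317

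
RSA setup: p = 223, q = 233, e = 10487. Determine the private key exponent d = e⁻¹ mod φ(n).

37895

φ(n) = (p−1)(q−1) = 222·232 = 51504.
Need d with 10487·d ≡ 1 (mod 51504). Apply the extended Euclidean algorithm:
51504 = 4*10487 + 9556
10487 = 1*9556 + 931
9556 = 10*931 + 246
931 = 3*246 + 193
246 = 1*193 + 53
193 = 3*53 + 34
53 = 1*34 + 19
34 = 1*19 + 15
19 = 1*15 + 4
15 = 3*4 + 3
4 = 1*3 + 1
3 = 3*1 + 0
Back-substitute:
1 = 4 − 3
1 = −15 + 4·4
1 = 4·19 − 5·15
1 = −5·34 + 9·19
1 = 9·53 − 14·34
1 = −14·193 + 51·53
1 = 51·246 − 65·193
1 = −65·931 + 246·246
1 = 246·9556 − 2525·931
1 = −2525·10487 + 2771·9556
1 = 2771·51504 − 13609·10487
So 10487·(-13609) ≡ 1 (mod 51504), hence d ≡ -13609 ≡ 37895 (mod 51504).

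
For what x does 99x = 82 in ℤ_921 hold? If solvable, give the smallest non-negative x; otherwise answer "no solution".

no solution

gcd(99, 921):
921 = 9*99 + 30
99 = 3*30 + 9
30 = 3*9 + 3
9 = 3*3 + 0
gcd = 3, but 3 ∤ 82, so the congruence has no solution.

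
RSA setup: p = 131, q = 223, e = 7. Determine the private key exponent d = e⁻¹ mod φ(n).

4123

φ(n) = (p−1)(q−1) = 130·222 = 28860.
Need d with 7·d ≡ 1 (mod 28860). Apply the extended Euclidean algorithm:
28860 = 4122×7 + 6
7 = 1×6 + 1
6 = 6×1 + 0
Back-substitute:
1 = 7 − 6
1 = −28860 + 4123·7
So 7·4123 ≡ 1 (mod 28860), hence d = 4123.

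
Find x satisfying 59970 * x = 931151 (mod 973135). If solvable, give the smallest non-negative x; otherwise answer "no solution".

no solution

gcd(59970, 973135):
973135 = 16*59970 + 13615
59970 = 4*13615 + 5510
13615 = 2*5510 + 2595
5510 = 2*2595 + 320
2595 = 8*320 + 35
320 = 9*35 + 5
35 = 7*5 + 0
gcd = 5, but 5 ∤ 931151, so the congruence has no solution.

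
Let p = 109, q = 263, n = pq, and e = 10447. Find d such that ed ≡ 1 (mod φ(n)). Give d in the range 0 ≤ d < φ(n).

φ(n) = (p−1)(q−1) = 108·262 = 28296.
Need d with 10447·d ≡ 1 (mod 28296). Apply the extended Euclidean algorithm:
28296 = 2·10447 + 7402
10447 = 1·7402 + 3045
7402 = 2·3045 + 1312
3045 = 2·1312 + 421
1312 = 3·421 + 49
421 = 8·49 + 29
49 = 1·29 + 20
29 = 1·20 + 9
20 = 2·9 + 2
9 = 4·2 + 1
2 = 2·1 + 0
Back-substitute:
1 = 9 − 4·2
1 = −4·20 + 9·9
1 = 9·29 − 13·20
1 = −13·49 + 22·29
1 = 22·421 − 189·49
1 = −189·1312 + 589·421
1 = 589·3045 − 1367·1312
1 = −1367·7402 + 3323·3045
1 = 3323·10447 − 4690·7402
1 = −4690·28296 + 12703·10447
So 10447·12703 ≡ 1 (mod 28296), hence d = 12703.

12703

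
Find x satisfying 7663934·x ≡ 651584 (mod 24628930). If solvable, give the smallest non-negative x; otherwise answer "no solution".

First find gcd(7663934, 24628930):
24628930 = 3·7663934 + 1637128
7663934 = 4·1637128 + 1115422
1637128 = 1·1115422 + 521706
1115422 = 2·521706 + 72010
521706 = 7·72010 + 17636
72010 = 4·17636 + 1466
17636 = 12·1466 + 44
1466 = 33·44 + 14
44 = 3·14 + 2
14 = 7·2 + 0
gcd = 2 and 2 | 651584, so solutions exist. Divide through by 2: 3831967x ≡ 325792 (mod 12314465).
Now find 3831967⁻¹ mod 12314465:
12314465 = 3×3831967 + 818564
3831967 = 4×818564 + 557711
818564 = 1×557711 + 260853
557711 = 2×260853 + 36005
260853 = 7×36005 + 8818
36005 = 4×8818 + 733
8818 = 12×733 + 22
733 = 33×22 + 7
22 = 3×7 + 1
7 = 7×1 + 0
Back-substitute:
1 = 22 − 3·7
1 = −3·733 + 100·22
1 = 100·8818 − 1203·733
1 = −1203·36005 + 4912·8818
1 = 4912·260853 − 35587·36005
1 = −35587·557711 + 76086·260853
1 = 76086·818564 − 111673·557711
1 = −111673·3831967 + 522778·818564
1 = 522778·12314465 − 1680007·3831967
So 3831967·(-1680007) ≡ 1 (mod 12314465), i.e. 3831967⁻¹ ≡ 10634458.
Then x ≡ 10634458·325792 ≡ 8185311 (mod 12314465); the smallest non-negative solution is x = 8185311.

8185311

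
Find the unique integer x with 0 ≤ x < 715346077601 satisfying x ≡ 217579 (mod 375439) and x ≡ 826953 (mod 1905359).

609593763977

Write x = 217579 + 375439·k. Then 375439·k ≡ 826953 − 217579 ≡ 609374 (mod 1905359).
Need 375439⁻¹ mod 1905359. Extended Euclid on (1905359, 375439):
1905359 = 5*375439 + 28164
375439 = 13*28164 + 9307
28164 = 3*9307 + 243
9307 = 38*243 + 73
243 = 3*73 + 24
73 = 3*24 + 1
24 = 24*1 + 0
Back-substitute:
1 = 73 − 3·24
1 = −3·243 + 10·73
1 = 10·9307 − 383·243
1 = −383·28164 + 1159·9307
1 = 1159·375439 − 15450·28164
1 = −15450·1905359 + 78409·375439
375439⁻¹ ≡ 78409 (mod 1905359), so k ≡ 78409·609374 ≡ 1623682 (mod 1905359).
x = 217579 + 375439·1623682 = 609593763977.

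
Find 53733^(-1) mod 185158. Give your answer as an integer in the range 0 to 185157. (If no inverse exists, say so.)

Apply the Euclidean algorithm to 185158 and 53733:
185158 = 3·53733 + 23959
53733 = 2·23959 + 5815
23959 = 4·5815 + 699
5815 = 8·699 + 223
699 = 3·223 + 30
223 = 7·30 + 13
30 = 2·13 + 4
13 = 3·4 + 1
4 = 4·1 + 0
The gcd is 1. Working backward:
1 = 13 − 3·4
1 = −3·30 + 7·13
1 = 7·223 − 52·30
1 = −52·699 + 163·223
1 = 163·5815 − 1356·699
1 = −1356·23959 + 5587·5815
1 = 5587·53733 − 12530·23959
1 = −12530·185158 + 43177·53733
So 53733·43177 ≡ 1 (mod 185158).

43177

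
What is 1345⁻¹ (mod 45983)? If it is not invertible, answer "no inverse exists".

Apply the Euclidean algorithm to 45983 and 1345:
45983 = 34*1345 + 253
1345 = 5*253 + 80
253 = 3*80 + 13
80 = 6*13 + 2
13 = 6*2 + 1
2 = 2*1 + 0
Since gcd(1345, 45983) = 1, back-substitute to write 1 as a combination:
1 = 13 − 6·2
1 = −6·80 + 37·13
1 = 37·253 − 117·80
1 = −117·1345 + 622·253
1 = 622·45983 − 21265·1345
So 1345·(-21265) ≡ 1 (mod 45983), and -21265 ≡ 24718 (mod 45983).

24718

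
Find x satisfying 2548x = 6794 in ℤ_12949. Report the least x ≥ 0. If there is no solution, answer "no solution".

First find gcd(2548, 12949):
12949 = 5·2548 + 209
2548 = 12·209 + 40
209 = 5·40 + 9
40 = 4·9 + 4
9 = 2·4 + 1
4 = 4·1 + 0
gcd = 1, so a unique solution mod 12949 exists.
Back-substitute for the Bézout coefficients:
1 = 9 − 2·4
1 = −2·40 + 9·9
1 = 9·209 − 47·40
1 = −47·2548 + 573·209
1 = 573·12949 − 2912·2548
So 2548·(-2912) ≡ 1 (mod 12949), giving 2548⁻¹ ≡ 10037.
x ≡ 2548⁻¹·6794 ≡ 10037·6794 ≡ 1944 (mod 12949).

1944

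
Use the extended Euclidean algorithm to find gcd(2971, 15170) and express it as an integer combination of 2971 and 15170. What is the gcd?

Apply Euclid's algorithm to 15170 and 2971:
15170 = 5*2971 + 315
2971 = 9*315 + 136
315 = 2*136 + 43
136 = 3*43 + 7
43 = 6*7 + 1
7 = 7*1 + 0
gcd(2971, 15170) = 1.
Working backward:
1 = 43 − 6·7
1 = −6·136 + 19·43
1 = 19·315 − 44·136
1 = −44·2971 + 415·315
1 = 415·15170 − 2119·2971
So 1 = (415)·15170 + (-2119)·2971.

1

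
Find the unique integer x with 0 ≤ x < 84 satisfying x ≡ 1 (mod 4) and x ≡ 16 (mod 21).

37

Write x = 1 + 4·k. Then 4·k ≡ 16 − 1 ≡ 15 (mod 21).
Need 4⁻¹ mod 21. Extended Euclid on (21, 4):
21 = 5×4 + 1
4 = 4×1 + 0
Back-substitute:
1 = 21 − 5·4
4⁻¹ ≡ 16 (mod 21), so k ≡ 16·15 ≡ 9 (mod 21).
x = 1 + 4·9 = 37.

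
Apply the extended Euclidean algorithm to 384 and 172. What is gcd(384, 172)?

Repeated division:
384 = 2×172 + 40
172 = 4×40 + 12
40 = 3×12 + 4
12 = 3×4 + 0
gcd(384, 172) = 4.
Working backward:
4 = 40 − 3·12
4 = −3·172 + 13·40
4 = 13·384 − 29·172
So 4 = (13)·384 + (-29)·172.

4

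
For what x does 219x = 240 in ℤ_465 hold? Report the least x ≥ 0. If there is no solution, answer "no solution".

120

First find gcd(219, 465):
465 = 2×219 + 27
219 = 8×27 + 3
27 = 9×3 + 0
gcd = 3 and 3 | 240, so solutions exist. Divide through by 3: 73x ≡ 80 (mod 155).
Now find 73⁻¹ mod 155:
155 = 2×73 + 9
73 = 8×9 + 1
9 = 9×1 + 0
Back-substitute:
1 = 73 − 8·9
1 = −8·155 + 17·73
So 73⁻¹ ≡ 17 (mod 155).
Then x ≡ 17·80 ≡ 120 (mod 155); the smallest non-negative solution is x = 120.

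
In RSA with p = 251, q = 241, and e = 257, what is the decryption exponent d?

47393

φ(n) = (p−1)(q−1) = 250·240 = 60000.
Need d with 257·d ≡ 1 (mod 60000). Apply the extended Euclidean algorithm:
60000 = 233*257 + 119
257 = 2*119 + 19
119 = 6*19 + 5
19 = 3*5 + 4
5 = 1*4 + 1
4 = 4*1 + 0
Back-substitute:
1 = 5 − 4
1 = −19 + 4·5
1 = 4·119 − 25·19
1 = −25·257 + 54·119
1 = 54·60000 − 12607·257
So 257·(-12607) ≡ 1 (mod 60000), hence d ≡ -12607 ≡ 47393 (mod 60000).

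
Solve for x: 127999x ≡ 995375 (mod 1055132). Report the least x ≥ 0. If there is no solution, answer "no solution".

First find gcd(127999, 1055132):
1055132 = 8·127999 + 31140
127999 = 4·31140 + 3439
31140 = 9·3439 + 189
3439 = 18·189 + 37
189 = 5·37 + 4
37 = 9·4 + 1
4 = 4·1 + 0
gcd = 1, so a unique solution mod 1055132 exists.
Back-substitute for the Bézout coefficients:
1 = 37 − 9·4
1 = −9·189 + 46·37
1 = 46·3439 − 837·189
1 = −837·31140 + 7579·3439
1 = 7579·127999 − 31153·31140
1 = −31153·1055132 + 256803·127999
So 127999·(256803) ≡ 1 (mod 1055132), giving 127999⁻¹ ≡ 256803.
x ≡ 127999⁻¹·995375 ≡ 256803·995375 ≡ 62937 (mod 1055132).

62937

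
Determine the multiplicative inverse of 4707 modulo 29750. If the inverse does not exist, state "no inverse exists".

12843

gcd(29750, 4707) by repeated division:
29750 = 6×4707 + 1508
4707 = 3×1508 + 183
1508 = 8×183 + 44
183 = 4×44 + 7
44 = 6×7 + 2
7 = 3×2 + 1
2 = 2×1 + 0
Since gcd(4707, 29750) = 1, back-substitute to write 1 as a combination:
1 = 7 − 3·2
1 = −3·44 + 19·7
1 = 19·183 − 79·44
1 = −79·1508 + 651·183
1 = 651·4707 − 2032·1508
1 = −2032·29750 + 12843·4707
So 4707·12843 ≡ 1 (mod 29750).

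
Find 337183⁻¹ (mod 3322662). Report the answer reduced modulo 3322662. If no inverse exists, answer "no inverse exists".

Euclidean algorithm on 3322662, 337183:
3322662 = 9*337183 + 288015
337183 = 1*288015 + 49168
288015 = 5*49168 + 42175
49168 = 1*42175 + 6993
42175 = 6*6993 + 217
6993 = 32*217 + 49
217 = 4*49 + 21
49 = 2*21 + 7
21 = 3*7 + 0
Since gcd = 7 > 1, 337183 is not a unit mod 3322662.

no inverse exists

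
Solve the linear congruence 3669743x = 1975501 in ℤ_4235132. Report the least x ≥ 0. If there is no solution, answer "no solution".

First find gcd(3669743, 4235132):
4235132 = 1×3669743 + 565389
3669743 = 6×565389 + 277409
565389 = 2×277409 + 10571
277409 = 26×10571 + 2563
10571 = 4×2563 + 319
2563 = 8×319 + 11
319 = 29×11 + 0
gcd = 11 and 11 | 1975501, so solutions exist. Divide through by 11: 333613x ≡ 179591 (mod 385012).
Now find 333613⁻¹ mod 385012:
385012 = 1×333613 + 51399
333613 = 6×51399 + 25219
51399 = 2×25219 + 961
25219 = 26×961 + 233
961 = 4×233 + 29
233 = 8×29 + 1
29 = 29×1 + 0
Back-substitute:
1 = 233 − 8·29
1 = −8·961 + 33·233
1 = 33·25219 − 866·961
1 = −866·51399 + 1765·25219
1 = 1765·333613 − 11456·51399
1 = −11456·385012 + 13221·333613
So 333613⁻¹ ≡ 13221 (mod 385012).
Then x ≡ 13221·179591 ≡ 3607 (mod 385012); the smallest non-negative solution is x = 3607.

3607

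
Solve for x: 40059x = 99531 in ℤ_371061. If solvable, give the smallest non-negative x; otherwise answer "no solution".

First find gcd(40059, 371061):
371061 = 9×40059 + 10530
40059 = 3×10530 + 8469
10530 = 1×8469 + 2061
8469 = 4×2061 + 225
2061 = 9×225 + 36
225 = 6×36 + 9
36 = 4×9 + 0
gcd = 9 and 9 | 99531, so solutions exist. Divide through by 9: 4451x ≡ 11059 (mod 41229).
Now find 4451⁻¹ mod 41229:
41229 = 9*4451 + 1170
4451 = 3*1170 + 941
1170 = 1*941 + 229
941 = 4*229 + 25
229 = 9*25 + 4
25 = 6*4 + 1
4 = 4*1 + 0
Back-substitute:
1 = 25 − 6·4
1 = −6·229 + 55·25
1 = 55·941 − 226·229
1 = −226·1170 + 281·941
1 = 281·4451 − 1069·1170
1 = −1069·41229 + 9902·4451
So 4451⁻¹ ≡ 9902 (mod 41229).
Then x ≡ 9902·11059 ≡ 1994 (mod 41229); the smallest non-negative solution is x = 1994.

1994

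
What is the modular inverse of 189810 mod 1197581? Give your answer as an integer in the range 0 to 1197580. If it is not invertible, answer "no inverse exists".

gcd(1197581, 189810) by repeated division:
1197581 = 6×189810 + 58721
189810 = 3×58721 + 13647
58721 = 4×13647 + 4133
13647 = 3×4133 + 1248
4133 = 3×1248 + 389
1248 = 3×389 + 81
389 = 4×81 + 65
81 = 1×65 + 16
65 = 4×16 + 1
16 = 16×1 + 0
Since gcd(189810, 1197581) = 1, back-substitute to write 1 as a combination:
1 = 65 − 4·16
1 = −4·81 + 5·65
1 = 5·389 − 24·81
1 = −24·1248 + 77·389
1 = 77·4133 − 255·1248
1 = −255·13647 + 842·4133
1 = 842·58721 − 3623·13647
1 = −3623·189810 + 11711·58721
1 = 11711·1197581 − 73889·189810
So 189810·(-73889) ≡ 1 (mod 1197581), and -73889 ≡ 1123692 (mod 1197581).

1123692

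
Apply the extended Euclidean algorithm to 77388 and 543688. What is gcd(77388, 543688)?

4

Euclidean algorithm:
543688 = 7·77388 + 1972
77388 = 39·1972 + 480
1972 = 4·480 + 52
480 = 9·52 + 12
52 = 4·12 + 4
12 = 3·4 + 0
gcd(77388, 543688) = 4.
Back-substituting:
4 = 52 − 4·12
4 = −4·480 + 37·52
4 = 37·1972 − 152·480
4 = −152·77388 + 5965·1972
4 = 5965·543688 − 41907·77388
So 4 = (5965)·543688 + (-41907)·77388.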